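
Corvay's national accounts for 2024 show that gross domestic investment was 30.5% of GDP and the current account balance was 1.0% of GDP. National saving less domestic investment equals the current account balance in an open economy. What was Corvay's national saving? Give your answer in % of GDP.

S - I = CA (net lending to the rest of the world).
S = I + CA = 30.5 + 1.0 = 31.5

31.5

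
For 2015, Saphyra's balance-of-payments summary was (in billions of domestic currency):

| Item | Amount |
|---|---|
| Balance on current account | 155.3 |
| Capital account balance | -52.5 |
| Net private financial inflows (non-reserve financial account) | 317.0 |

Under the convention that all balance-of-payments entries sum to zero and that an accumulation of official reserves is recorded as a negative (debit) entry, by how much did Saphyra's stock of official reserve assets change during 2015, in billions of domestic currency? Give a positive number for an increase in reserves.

Official reserve transactions balance = -(155.3 + (-52.5) + 317.0) = -419.8
An accumulation of reserves is recorded as a debit (negative entry), so the change in the stock of reserves is the negative of that balance.
Change in official reserves = -(-419.8) = 419.8

419.8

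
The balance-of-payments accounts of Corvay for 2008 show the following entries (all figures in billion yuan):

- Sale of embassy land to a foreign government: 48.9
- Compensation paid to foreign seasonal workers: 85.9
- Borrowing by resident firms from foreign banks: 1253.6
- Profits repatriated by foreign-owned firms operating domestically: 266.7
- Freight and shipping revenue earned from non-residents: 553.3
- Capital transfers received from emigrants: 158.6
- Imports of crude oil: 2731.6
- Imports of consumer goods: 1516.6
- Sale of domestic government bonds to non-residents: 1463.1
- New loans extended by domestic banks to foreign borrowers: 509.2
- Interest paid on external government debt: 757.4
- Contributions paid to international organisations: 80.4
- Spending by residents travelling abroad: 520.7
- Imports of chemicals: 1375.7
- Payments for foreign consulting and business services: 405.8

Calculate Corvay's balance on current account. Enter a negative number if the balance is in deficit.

-7187.5

Goods: -1375.7 - 2731.6 - 1516.6 = -5623.9
Services: -405.8 - 520.7 + 553.3 = -373.2
Primary income: -266.7 - 85.9 - 757.4 = -1110.0
Secondary income: -80.4
Current account = (-5623.9) + (-373.2) + (-1110.0) + (-80.4) = -7187.5
(Excluded from the current account — capital account: sale of embassy land to a foreign government 48.9, capital transfers received from emigrants 158.6; financial account: borrowing by resident firms from foreign banks 1253.6, sale of domestic government bonds to non-residents 1463.1, new loans extended by domestic banks to foreign borrowers 509.2.)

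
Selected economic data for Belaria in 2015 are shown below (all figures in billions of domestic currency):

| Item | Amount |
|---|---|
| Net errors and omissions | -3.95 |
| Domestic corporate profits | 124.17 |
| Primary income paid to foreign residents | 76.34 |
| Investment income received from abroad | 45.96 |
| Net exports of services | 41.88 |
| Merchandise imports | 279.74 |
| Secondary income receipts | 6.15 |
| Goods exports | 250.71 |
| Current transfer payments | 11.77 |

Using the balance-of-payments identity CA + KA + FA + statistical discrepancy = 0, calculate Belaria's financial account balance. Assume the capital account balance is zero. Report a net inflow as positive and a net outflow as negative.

Goods balance = 250.71 - 279.74 = -29.03
Services balance = 41.88
Trade balance (goods + services) = -29.03 + 41.88 = 12.85
Net primary income = 45.96 - 76.34 = -30.38
Net secondary income = 6.15 - 11.77 = -5.62
Current account = 12.85 + (-30.38) + (-5.62) = -23.15
Financial account = -(-23.15 + (-3.95)) = 27.10

27.10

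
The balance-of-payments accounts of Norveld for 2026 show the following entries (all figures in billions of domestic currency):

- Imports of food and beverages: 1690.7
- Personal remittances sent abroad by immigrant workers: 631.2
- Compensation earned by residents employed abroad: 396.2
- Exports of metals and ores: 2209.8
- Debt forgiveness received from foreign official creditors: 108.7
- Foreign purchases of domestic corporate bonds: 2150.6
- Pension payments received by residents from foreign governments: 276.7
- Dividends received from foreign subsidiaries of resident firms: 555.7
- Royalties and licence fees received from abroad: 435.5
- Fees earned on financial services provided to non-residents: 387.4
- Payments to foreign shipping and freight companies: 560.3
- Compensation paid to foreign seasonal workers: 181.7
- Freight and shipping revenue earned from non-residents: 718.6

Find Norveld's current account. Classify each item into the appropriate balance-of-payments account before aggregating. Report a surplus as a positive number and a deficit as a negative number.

Goods: -1690.7 + 2209.8 = 519.1
Services: 387.4 - 560.3 + 435.5 + 718.6 = 981.2
Primary income: 555.7 + 396.2 - 181.7 = 770.2
Secondary income: -631.2 + 276.7 = -354.5
Current account = 519.1 + 981.2 + 770.2 + (-354.5) = 1916.0
(Excluded from the current account — capital account: debt forgiveness received from foreign official creditors 108.7; financial account: foreign purchases of domestic corporate bonds 2150.6.)

1916.0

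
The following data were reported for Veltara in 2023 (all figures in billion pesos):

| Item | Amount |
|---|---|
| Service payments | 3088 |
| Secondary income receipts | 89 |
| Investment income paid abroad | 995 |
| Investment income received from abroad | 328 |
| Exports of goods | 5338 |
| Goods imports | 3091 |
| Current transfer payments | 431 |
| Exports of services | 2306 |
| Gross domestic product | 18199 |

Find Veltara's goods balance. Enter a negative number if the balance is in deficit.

Goods balance = 5338 - 3091 = 2247

2247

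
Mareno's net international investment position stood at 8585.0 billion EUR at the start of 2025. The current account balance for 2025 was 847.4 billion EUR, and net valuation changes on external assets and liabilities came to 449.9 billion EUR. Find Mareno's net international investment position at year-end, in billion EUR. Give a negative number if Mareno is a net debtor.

Change in NIIP = current account + net valuation change = 847.4 + 449.9 = 1297.3
End-of-year NIIP = 8585.0 + 1297.3 = 9882.3

9882.3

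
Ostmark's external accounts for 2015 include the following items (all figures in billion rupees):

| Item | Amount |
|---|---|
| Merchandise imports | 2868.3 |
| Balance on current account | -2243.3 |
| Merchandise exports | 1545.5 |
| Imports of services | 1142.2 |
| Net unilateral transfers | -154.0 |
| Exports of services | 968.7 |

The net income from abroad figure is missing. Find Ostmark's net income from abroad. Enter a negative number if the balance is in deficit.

Current account = goods balance + services balance + net primary income + net secondary income
Sum of the known components = -1650.3
Net income from abroad = CA - (known components) = -2243.3 - (-1650.3) = -593.0

-593.0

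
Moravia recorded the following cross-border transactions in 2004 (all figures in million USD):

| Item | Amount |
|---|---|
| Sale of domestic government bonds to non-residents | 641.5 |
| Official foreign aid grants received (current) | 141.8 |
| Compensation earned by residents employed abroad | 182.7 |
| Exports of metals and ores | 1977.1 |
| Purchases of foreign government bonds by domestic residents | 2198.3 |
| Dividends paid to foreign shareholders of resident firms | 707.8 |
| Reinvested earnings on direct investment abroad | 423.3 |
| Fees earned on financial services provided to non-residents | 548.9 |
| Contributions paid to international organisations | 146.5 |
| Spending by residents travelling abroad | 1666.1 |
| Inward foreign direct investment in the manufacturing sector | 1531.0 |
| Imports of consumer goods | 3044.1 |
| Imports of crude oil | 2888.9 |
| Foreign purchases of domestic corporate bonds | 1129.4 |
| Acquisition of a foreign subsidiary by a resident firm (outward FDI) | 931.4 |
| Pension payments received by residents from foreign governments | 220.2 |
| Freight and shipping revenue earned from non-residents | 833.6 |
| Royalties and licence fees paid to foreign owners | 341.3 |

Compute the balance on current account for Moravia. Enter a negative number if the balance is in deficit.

-4467.1

Goods: -3044.1 + 1977.1 - 2888.9 = -3955.9
Services: 548.9 - 1666.1 - 341.3 + 833.6 = -624.9
Primary income: -707.8 + 423.3 + 182.7 = -101.8
Secondary income: -146.5 + 220.2 + 141.8 = 215.5
Current account = (-3955.9) + (-624.9) + (-101.8) + 215.5 = -4467.1
(Excluded from the current account — financial account: sale of domestic government bonds to non-residents 641.5, purchases of foreign government bonds by domestic residents 2198.3, inward foreign direct investment in the manufacturing sector 1531.0, foreign purchases of domestic corporate bonds 1129.4, acquisition of a foreign subsidiary by a resident firm (outward FDI) 931.4.)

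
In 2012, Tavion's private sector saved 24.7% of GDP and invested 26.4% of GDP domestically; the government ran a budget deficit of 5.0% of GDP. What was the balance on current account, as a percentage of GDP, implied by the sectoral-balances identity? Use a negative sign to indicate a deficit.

By the sectoral-balances identity, CA = (S_private - I) + (T - G).
Private balance = 24.7 - 26.4 = -1.7
Government balance (T - G) = -5.0
CA = -1.7 + (-5.0) = -6.7

-6.7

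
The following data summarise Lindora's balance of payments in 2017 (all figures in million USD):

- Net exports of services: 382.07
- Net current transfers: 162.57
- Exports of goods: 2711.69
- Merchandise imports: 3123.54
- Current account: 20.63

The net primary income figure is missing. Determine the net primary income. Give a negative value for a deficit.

Current account = goods balance + services balance + net primary income + net secondary income
Sum of the known components = 132.79
Net primary income = CA - (known components) = 20.63 - 132.79 = -112.16

-112.16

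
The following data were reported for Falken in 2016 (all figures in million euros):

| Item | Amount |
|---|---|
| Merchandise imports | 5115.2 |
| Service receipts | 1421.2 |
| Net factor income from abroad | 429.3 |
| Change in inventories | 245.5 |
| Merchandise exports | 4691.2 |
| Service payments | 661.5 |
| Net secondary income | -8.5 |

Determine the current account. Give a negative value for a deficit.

Goods balance = 4691.2 - 5115.2 = -424.0
Services balance = 1421.2 - 661.5 = 759.7
Trade balance (goods + services) = -424.0 + 759.7 = 335.7
Net primary income = 429.3
Net secondary income = -8.5
Current account = 335.7 + 429.3 + (-8.5) = 756.5

756.5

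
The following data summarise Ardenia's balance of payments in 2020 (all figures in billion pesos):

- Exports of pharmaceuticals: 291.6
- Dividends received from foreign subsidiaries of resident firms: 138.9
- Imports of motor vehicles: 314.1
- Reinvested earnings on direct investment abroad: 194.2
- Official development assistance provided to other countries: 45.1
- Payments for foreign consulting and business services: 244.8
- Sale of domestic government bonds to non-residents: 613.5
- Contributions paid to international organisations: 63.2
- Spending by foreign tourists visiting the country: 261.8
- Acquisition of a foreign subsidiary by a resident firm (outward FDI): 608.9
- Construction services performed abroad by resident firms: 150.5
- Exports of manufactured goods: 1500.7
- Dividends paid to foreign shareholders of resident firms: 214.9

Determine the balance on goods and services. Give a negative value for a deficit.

Goods: -314.1 + 1500.7 + 291.6 = 1478.2
Services: -244.8 + 261.8 + 150.5 = 167.5
Trade balance = 1478.2 + 167.5 = 1645.7
(Excluded from the trade balance — primary income: dividends received from foreign subsidiaries of resident firms 138.9, reinvested earnings on direct investment abroad 194.2, dividends paid to foreign shareholders of resident firms 214.9; secondary income: official development assistance provided to other countries 45.1, contributions paid to international organisations 63.2; financial account: sale of domestic government bonds to non-residents 613.5, acquisition of a foreign subsidiary by a resident firm (outward FDI) 608.9.)

1645.7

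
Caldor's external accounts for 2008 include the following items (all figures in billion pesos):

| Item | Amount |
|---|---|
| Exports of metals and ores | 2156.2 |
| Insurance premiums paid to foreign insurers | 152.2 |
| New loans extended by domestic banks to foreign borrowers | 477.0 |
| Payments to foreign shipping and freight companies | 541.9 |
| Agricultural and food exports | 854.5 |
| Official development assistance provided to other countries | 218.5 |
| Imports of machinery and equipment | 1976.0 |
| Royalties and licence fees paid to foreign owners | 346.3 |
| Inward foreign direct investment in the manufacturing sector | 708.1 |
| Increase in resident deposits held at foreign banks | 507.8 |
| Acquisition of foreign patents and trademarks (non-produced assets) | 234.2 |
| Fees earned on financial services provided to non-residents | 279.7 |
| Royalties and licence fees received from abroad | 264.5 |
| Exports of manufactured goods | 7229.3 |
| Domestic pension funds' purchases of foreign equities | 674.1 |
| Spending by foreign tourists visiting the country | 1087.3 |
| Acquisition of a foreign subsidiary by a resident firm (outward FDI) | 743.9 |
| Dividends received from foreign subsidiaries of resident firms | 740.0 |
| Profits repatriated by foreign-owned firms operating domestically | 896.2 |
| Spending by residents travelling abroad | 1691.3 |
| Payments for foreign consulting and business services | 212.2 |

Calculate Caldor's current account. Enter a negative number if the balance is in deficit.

Goods: 7229.3 - 1976.0 + 2156.2 + 854.5 = 8264.0
Services: 1087.3 + 264.5 + 279.7 - 152.2 - 212.2 - 1691.3 - 541.9 - 346.3 = -1312.4
Primary income: 740.0 - 896.2 = -156.2
Secondary income: -218.5
Current account = 8264.0 + (-1312.4) + (-156.2) + (-218.5) = 6576.9
(Excluded from the current account — financial account: new loans extended by domestic banks to foreign borrowers 477.0, inward foreign direct investment in the manufacturing sector 708.1, increase in resident deposits held at foreign banks 507.8, domestic pension funds' purchases of foreign equities 674.1, acquisition of a foreign subsidiary by a resident firm (outward FDI) 743.9; capital account: acquisition of foreign patents and trademarks (non-produced assets) 234.2.)

6576.9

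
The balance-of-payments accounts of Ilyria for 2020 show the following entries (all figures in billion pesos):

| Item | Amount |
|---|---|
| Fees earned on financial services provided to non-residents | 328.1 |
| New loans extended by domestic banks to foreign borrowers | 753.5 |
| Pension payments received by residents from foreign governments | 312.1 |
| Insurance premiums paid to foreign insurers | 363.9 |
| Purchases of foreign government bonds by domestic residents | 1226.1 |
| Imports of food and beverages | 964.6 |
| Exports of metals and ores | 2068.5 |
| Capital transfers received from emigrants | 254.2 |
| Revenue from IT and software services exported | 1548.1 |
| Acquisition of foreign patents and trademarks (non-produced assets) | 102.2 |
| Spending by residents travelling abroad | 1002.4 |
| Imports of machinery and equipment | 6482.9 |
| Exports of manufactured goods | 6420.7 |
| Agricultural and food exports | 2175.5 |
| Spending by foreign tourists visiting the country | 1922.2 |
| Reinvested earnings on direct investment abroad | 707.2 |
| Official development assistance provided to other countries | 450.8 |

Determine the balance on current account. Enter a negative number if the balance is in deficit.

Goods: 2175.5 - 964.6 - 6482.9 + 2068.5 + 6420.7 = 3217.2
Services: -363.9 + 1922.2 - 1002.4 + 1548.1 + 328.1 = 2432.1
Primary income: 707.2
Secondary income: 312.1 - 450.8 = -138.7
Current account = 3217.2 + 2432.1 + 707.2 + (-138.7) = 6217.8
(Excluded from the current account — financial account: new loans extended by domestic banks to foreign borrowers 753.5, purchases of foreign government bonds by domestic residents 1226.1; capital account: capital transfers received from emigrants 254.2, acquisition of foreign patents and trademarks (non-produced assets) 102.2.)

6217.8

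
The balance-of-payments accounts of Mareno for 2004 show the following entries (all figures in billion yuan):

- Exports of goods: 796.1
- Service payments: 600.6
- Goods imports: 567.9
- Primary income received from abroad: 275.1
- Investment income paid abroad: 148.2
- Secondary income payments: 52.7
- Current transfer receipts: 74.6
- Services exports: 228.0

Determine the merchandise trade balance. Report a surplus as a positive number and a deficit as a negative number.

228.2

Goods balance = 796.1 - 567.9 = 228.2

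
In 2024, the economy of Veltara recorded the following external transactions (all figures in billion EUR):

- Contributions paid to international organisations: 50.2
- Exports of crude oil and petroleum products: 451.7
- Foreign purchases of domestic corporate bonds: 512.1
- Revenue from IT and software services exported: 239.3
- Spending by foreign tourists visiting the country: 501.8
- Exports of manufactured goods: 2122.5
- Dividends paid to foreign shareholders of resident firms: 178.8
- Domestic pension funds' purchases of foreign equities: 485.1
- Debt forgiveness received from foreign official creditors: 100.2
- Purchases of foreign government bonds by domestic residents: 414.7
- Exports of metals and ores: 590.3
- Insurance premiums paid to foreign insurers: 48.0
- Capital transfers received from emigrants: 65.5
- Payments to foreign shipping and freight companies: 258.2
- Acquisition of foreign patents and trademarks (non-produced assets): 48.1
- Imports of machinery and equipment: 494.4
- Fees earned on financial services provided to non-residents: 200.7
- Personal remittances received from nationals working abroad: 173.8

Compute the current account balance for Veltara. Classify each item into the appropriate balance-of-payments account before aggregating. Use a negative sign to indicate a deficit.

Goods: 451.7 - 494.4 + 2122.5 + 590.3 = 2670.1
Services: 501.8 - 48.0 + 239.3 - 258.2 + 200.7 = 635.6
Primary income: -178.8
Secondary income: -50.2 + 173.8 = 123.6
Current account = 2670.1 + 635.6 + (-178.8) + 123.6 = 3250.5
(Excluded from the current account — financial account: foreign purchases of domestic corporate bonds 512.1, domestic pension funds' purchases of foreign equities 485.1, purchases of foreign government bonds by domestic residents 414.7; capital account: debt forgiveness received from foreign official creditors 100.2, capital transfers received from emigrants 65.5, acquisition of foreign patents and trademarks (non-produced assets) 48.1.)

3250.5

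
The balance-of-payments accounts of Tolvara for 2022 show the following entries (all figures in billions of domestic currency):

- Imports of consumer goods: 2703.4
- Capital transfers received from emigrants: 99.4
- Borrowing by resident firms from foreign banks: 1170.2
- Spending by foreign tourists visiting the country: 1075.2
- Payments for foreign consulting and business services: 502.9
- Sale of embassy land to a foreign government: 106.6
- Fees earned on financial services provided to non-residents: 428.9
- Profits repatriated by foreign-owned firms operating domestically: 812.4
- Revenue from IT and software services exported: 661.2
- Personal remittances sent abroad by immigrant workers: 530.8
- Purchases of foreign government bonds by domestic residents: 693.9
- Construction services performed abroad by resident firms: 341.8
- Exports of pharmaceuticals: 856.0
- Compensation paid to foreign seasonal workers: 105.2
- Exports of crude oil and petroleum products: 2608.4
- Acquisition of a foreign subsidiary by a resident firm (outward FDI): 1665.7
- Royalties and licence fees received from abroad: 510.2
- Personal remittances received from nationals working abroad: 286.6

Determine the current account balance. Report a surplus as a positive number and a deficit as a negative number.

Goods: 856.0 + 2608.4 - 2703.4 = 761.0
Services: 1075.2 + 661.2 + 428.9 - 502.9 + 341.8 + 510.2 = 2514.4
Primary income: -105.2 - 812.4 = -917.6
Secondary income: 286.6 - 530.8 = -244.2
Current account = 761.0 + 2514.4 + (-917.6) + (-244.2) = 2113.6
(Excluded from the current account — capital account: capital transfers received from emigrants 99.4, sale of embassy land to a foreign government 106.6; financial account: borrowing by resident firms from foreign banks 1170.2, purchases of foreign government bonds by domestic residents 693.9, acquisition of a foreign subsidiary by a resident firm (outward FDI) 1665.7.)

2113.6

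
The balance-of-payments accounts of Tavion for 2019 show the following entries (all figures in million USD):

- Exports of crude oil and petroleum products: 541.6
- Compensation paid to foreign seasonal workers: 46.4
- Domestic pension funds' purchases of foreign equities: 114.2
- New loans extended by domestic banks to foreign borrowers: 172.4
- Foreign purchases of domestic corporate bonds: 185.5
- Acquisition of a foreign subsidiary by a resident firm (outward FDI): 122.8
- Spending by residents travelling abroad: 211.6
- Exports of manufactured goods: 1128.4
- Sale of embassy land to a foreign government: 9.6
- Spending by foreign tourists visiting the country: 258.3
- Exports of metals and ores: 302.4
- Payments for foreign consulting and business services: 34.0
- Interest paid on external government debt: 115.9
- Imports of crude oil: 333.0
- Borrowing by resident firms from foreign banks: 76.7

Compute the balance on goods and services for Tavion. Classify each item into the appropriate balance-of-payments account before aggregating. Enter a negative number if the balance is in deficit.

Goods: 302.4 + 1128.4 - 333.0 + 541.6 = 1639.4
Services: 258.3 - 34.0 - 211.6 = 12.7
Trade balance = 1639.4 + 12.7 = 1652.1
(Excluded from the trade balance — primary income: compensation paid to foreign seasonal workers 46.4, interest paid on external government debt 115.9; financial account: domestic pension funds' purchases of foreign equities 114.2, new loans extended by domestic banks to foreign borrowers 172.4, foreign purchases of domestic corporate bonds 185.5, acquisition of a foreign subsidiary by a resident firm (outward FDI) 122.8, borrowing by resident firms from foreign banks 76.7; capital account: sale of embassy land to a foreign government 9.6.)

1652.1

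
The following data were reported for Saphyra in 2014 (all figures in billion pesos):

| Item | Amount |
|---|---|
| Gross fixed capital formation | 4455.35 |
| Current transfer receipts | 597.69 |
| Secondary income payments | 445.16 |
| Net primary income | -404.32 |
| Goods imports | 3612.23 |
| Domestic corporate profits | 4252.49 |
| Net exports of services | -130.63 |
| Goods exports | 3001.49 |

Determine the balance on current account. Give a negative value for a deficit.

Goods balance = 3001.49 - 3612.23 = -610.74
Services balance = -130.63
Trade balance (goods + services) = -610.74 + (-130.63) = -741.37
Net primary income = -404.32
Net secondary income = 597.69 - 445.16 = 152.53
Current account = -741.37 + (-404.32) + 152.53 = -993.16

-993.16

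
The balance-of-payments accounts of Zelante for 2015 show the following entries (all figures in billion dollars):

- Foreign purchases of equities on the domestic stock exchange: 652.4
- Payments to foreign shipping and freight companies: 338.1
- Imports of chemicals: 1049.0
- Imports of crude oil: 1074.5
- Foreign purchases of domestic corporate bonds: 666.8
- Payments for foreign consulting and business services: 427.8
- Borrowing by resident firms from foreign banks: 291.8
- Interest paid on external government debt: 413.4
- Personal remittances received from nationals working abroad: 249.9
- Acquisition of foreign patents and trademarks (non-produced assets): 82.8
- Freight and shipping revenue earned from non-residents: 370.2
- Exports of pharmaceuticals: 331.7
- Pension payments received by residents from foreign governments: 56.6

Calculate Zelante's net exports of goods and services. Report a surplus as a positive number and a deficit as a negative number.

Goods: -1074.5 - 1049.0 + 331.7 = -1791.8
Services: -427.8 + 370.2 - 338.1 = -395.7
Trade balance = -1791.8 + (-395.7) = -2187.5
(Excluded from the trade balance — financial account: foreign purchases of equities on the domestic stock exchange 652.4, foreign purchases of domestic corporate bonds 666.8, borrowing by resident firms from foreign banks 291.8; primary income: interest paid on external government debt 413.4; secondary income: personal remittances received from nationals working abroad 249.9, pension payments received by residents from foreign governments 56.6; capital account: acquisition of foreign patents and trademarks (non-produced assets) 82.8.)

-2187.5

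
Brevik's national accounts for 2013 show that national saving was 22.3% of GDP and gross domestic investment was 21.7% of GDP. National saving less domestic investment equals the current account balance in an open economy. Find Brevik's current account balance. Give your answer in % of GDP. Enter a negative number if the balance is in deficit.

CA = S - I = 22.3 - 21.7 = 0.6

0.6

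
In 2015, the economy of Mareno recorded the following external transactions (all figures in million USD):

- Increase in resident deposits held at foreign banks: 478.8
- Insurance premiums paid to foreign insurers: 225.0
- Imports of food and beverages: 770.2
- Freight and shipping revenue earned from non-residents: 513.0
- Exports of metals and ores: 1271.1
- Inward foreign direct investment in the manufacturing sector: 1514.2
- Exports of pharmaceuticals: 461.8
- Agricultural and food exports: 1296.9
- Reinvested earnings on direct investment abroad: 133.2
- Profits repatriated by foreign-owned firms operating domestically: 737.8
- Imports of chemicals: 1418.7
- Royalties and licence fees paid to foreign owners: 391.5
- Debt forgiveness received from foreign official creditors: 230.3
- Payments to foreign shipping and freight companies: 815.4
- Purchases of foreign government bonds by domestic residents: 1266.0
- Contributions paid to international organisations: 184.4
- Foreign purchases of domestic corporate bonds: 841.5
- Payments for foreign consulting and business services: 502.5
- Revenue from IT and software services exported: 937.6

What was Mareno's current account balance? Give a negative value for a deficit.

Goods: -1418.7 - 770.2 + 1271.1 + 461.8 + 1296.9 = 840.9
Services: -225.0 + 513.0 - 391.5 + 937.6 - 502.5 - 815.4 = -483.8
Primary income: -737.8 + 133.2 = -604.6
Secondary income: -184.4
Current account = 840.9 + (-483.8) + (-604.6) + (-184.4) = -431.9
(Excluded from the current account — financial account: increase in resident deposits held at foreign banks 478.8, inward foreign direct investment in the manufacturing sector 1514.2, purchases of foreign government bonds by domestic residents 1266.0, foreign purchases of domestic corporate bonds 841.5; capital account: debt forgiveness received from foreign official creditors 230.3.)

-431.9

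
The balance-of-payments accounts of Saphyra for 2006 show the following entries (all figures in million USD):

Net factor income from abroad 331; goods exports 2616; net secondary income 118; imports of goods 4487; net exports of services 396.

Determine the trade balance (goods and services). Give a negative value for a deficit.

Goods balance = 2616 - 4487 = -1871
Services balance = 396
Trade balance (goods + services) = -1871 + 396 = -1475

-1475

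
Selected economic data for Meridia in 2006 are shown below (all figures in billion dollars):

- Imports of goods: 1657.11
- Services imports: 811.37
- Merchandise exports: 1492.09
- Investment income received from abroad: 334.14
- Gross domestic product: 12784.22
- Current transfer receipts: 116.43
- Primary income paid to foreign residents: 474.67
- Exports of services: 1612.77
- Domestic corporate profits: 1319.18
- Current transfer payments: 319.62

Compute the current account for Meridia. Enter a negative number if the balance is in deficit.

292.66

Goods balance = 1492.09 - 1657.11 = -165.02
Services balance = 1612.77 - 811.37 = 801.40
Trade balance (goods + services) = -165.02 + 801.40 = 636.38
Net primary income = 334.14 - 474.67 = -140.53
Net secondary income = 116.43 - 319.62 = -203.19
Current account = 636.38 + (-140.53) + (-203.19) = 292.66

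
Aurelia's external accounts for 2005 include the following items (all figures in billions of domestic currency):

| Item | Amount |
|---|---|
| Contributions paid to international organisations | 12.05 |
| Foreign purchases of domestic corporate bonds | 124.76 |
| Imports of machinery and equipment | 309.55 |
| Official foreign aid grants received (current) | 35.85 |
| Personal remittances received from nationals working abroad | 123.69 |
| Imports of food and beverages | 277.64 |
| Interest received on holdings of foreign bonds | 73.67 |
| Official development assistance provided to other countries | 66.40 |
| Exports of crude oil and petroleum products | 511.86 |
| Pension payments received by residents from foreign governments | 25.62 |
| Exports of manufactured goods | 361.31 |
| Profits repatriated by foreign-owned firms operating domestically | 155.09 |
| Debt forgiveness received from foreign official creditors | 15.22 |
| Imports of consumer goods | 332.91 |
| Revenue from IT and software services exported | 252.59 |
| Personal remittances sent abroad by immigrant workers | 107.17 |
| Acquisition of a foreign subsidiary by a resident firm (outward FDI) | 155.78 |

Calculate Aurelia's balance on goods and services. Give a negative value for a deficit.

Goods: -332.91 + 511.86 - 309.55 + 361.31 - 277.64 = -46.93
Services: 252.59
Trade balance = -46.93 + 252.59 = 205.66
(Excluded from the trade balance — secondary income: contributions paid to international organisations 12.05, official foreign aid grants received (current) 35.85, personal remittances received from nationals working abroad 123.69, official development assistance provided to other countries 66.40, pension payments received by residents from foreign governments 25.62, personal remittances sent abroad by immigrant workers 107.17; financial account: foreign purchases of domestic corporate bonds 124.76, acquisition of a foreign subsidiary by a resident firm (outward FDI) 155.78; primary income: interest received on holdings of foreign bonds 73.67, profits repatriated by foreign-owned firms operating domestically 155.09; capital account: debt forgiveness received from foreign official creditors 15.22.)

205.66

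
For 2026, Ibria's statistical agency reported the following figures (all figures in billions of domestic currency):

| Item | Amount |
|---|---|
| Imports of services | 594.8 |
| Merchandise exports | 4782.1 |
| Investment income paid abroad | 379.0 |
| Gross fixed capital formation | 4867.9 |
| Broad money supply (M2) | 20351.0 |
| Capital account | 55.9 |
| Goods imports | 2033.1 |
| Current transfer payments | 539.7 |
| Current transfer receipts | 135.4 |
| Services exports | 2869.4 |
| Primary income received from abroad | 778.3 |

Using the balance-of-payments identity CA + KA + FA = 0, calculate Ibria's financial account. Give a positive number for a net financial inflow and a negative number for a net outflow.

-5074.5

Goods balance = 4782.1 - 2033.1 = 2749.0
Services balance = 2869.4 - 594.8 = 2274.6
Trade balance (goods + services) = 2749.0 + 2274.6 = 5023.6
Net primary income = 778.3 - 379.0 = 399.3
Net secondary income = 135.4 - 539.7 = -404.3
Current account = 5023.6 + 399.3 + (-404.3) = 5018.6
Financial account = -(5018.6 + 55.9) = -5074.5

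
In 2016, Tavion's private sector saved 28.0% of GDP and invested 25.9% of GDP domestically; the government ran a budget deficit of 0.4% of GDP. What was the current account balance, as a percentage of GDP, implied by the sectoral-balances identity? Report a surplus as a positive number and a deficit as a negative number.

1.7

By the sectoral-balances identity, CA = (S_private - I) + (T - G).
Private balance = 28.0 - 25.9 = 2.1
Government balance (T - G) = -0.4
CA = 2.1 + (-0.4) = 1.7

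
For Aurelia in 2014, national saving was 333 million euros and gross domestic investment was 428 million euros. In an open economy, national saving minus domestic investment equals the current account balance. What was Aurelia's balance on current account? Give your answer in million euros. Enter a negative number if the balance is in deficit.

-95

CA = S - I = 333 - 428 = -95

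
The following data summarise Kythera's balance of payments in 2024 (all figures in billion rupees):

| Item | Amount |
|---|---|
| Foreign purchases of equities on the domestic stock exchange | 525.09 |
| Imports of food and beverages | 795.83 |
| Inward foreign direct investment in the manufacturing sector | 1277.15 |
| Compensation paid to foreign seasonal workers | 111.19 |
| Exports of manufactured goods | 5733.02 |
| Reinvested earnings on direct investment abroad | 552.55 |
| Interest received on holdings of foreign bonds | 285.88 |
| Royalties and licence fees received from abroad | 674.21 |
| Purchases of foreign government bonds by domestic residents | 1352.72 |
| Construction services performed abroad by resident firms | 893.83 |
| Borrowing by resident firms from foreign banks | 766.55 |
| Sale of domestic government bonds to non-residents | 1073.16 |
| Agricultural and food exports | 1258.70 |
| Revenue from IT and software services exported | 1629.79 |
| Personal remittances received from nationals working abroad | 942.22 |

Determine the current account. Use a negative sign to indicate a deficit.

Goods: 5733.02 + 1258.70 - 795.83 = 6195.89
Services: 674.21 + 1629.79 + 893.83 = 3197.83
Primary income: -111.19 + 285.88 + 552.55 = 727.24
Secondary income: 942.22
Current account = 6195.89 + 3197.83 + 727.24 + 942.22 = 11063.18
(Excluded from the current account — financial account: foreign purchases of equities on the domestic stock exchange 525.09, inward foreign direct investment in the manufacturing sector 1277.15, purchases of foreign government bonds by domestic residents 1352.72, borrowing by resident firms from foreign banks 766.55, sale of domestic government bonds to non-residents 1073.16.)

11063.18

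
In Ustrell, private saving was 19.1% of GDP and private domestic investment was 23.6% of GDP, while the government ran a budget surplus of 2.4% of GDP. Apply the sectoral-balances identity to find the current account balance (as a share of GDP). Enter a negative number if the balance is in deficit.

By the sectoral-balances identity, CA = (S_private - I) + (T - G).
Private balance = 19.1 - 23.6 = -4.5
Government balance (T - G) = 2.4
CA = -4.5 + 2.4 = -2.1

-2.1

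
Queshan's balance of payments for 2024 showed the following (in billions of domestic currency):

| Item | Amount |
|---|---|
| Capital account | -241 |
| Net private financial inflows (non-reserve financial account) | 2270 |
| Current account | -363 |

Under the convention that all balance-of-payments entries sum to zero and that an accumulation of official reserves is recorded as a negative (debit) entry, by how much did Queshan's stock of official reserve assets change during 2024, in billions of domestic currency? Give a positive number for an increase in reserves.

Official reserve transactions balance = -((-363) + (-241) + 2270) = -1666
An accumulation of reserves is recorded as a debit (negative entry), so the change in the stock of reserves is the negative of that balance.
Change in official reserves = -(-1666) = 1666

1666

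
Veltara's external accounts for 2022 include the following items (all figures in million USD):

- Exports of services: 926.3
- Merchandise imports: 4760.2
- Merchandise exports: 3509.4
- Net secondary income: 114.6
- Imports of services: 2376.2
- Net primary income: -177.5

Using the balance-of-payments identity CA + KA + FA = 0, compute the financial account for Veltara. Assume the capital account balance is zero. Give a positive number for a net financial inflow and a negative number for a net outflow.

2763.6

Goods balance = 3509.4 - 4760.2 = -1250.8
Services balance = 926.3 - 2376.2 = -1449.9
Trade balance (goods + services) = -1250.8 + (-1449.9) = -2700.7
Net primary income = -177.5
Net secondary income = 114.6
Current account = -2700.7 + (-177.5) + 114.6 = -2763.6
Financial account = -(-2763.6) = 2763.6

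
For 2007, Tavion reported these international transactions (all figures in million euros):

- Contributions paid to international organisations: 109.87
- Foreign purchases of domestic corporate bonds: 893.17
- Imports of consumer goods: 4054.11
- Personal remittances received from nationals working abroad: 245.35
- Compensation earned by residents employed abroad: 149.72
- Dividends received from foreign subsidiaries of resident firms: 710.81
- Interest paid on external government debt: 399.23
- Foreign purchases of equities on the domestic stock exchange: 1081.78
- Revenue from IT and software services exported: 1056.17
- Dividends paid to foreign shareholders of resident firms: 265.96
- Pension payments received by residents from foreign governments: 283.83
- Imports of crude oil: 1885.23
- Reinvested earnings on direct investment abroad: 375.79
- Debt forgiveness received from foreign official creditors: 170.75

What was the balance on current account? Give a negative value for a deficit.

-3892.73

Goods: -1885.23 - 4054.11 = -5939.34
Services: 1056.17
Primary income: -399.23 + 149.72 - 265.96 + 375.79 + 710.81 = 571.13
Secondary income: -109.87 + 283.83 + 245.35 = 419.31
Current account = (-5939.34) + 1056.17 + 571.13 + 419.31 = -3892.73
(Excluded from the current account — financial account: foreign purchases of domestic corporate bonds 893.17, foreign purchases of equities on the domestic stock exchange 1081.78; capital account: debt forgiveness received from foreign official creditors 170.75.)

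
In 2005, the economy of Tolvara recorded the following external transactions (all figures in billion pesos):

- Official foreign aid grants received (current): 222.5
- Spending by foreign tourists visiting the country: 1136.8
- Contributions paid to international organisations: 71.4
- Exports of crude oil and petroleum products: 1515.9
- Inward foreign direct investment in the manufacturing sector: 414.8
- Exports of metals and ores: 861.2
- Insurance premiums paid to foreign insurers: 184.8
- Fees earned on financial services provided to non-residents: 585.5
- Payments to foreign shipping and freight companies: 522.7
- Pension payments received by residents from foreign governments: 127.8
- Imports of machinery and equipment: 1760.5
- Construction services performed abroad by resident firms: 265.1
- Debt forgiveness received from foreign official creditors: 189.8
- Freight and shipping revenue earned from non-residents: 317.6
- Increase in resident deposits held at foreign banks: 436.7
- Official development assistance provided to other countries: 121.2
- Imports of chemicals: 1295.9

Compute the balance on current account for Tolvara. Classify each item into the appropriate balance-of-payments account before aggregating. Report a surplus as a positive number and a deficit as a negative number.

Goods: -1295.9 + 1515.9 + 861.2 - 1760.5 = -679.3
Services: -522.7 + 585.5 + 1136.8 - 184.8 + 317.6 + 265.1 = 1597.5
Secondary income: -71.4 + 127.8 - 121.2 + 222.5 = 157.7
Current account = (-679.3) + 1597.5 + 157.7 = 1075.9
(Excluded from the current account — financial account: inward foreign direct investment in the manufacturing sector 414.8, increase in resident deposits held at foreign banks 436.7; capital account: debt forgiveness received from foreign official creditors 189.8.)

1075.9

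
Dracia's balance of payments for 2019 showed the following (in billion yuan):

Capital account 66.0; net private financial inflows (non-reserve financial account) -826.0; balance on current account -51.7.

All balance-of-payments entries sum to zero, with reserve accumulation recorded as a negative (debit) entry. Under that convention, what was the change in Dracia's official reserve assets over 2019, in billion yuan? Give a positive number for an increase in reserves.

Official reserve transactions balance = -((-51.7) + 66.0 + (-826.0)) = 811.7
An accumulation of reserves is recorded as a debit (negative entry), so the change in the stock of reserves is the negative of that balance.
Change in official reserves = -(811.7) = -811.7

-811.7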